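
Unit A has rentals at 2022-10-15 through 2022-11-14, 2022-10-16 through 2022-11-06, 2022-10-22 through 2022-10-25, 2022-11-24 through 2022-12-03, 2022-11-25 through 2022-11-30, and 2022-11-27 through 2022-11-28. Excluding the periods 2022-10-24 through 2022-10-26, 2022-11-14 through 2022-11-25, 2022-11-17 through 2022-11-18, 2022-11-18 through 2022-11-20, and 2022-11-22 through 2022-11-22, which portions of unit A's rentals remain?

Merge the first list: 2022-10-15 through 2022-11-14, 2022-11-24 through 2022-12-03.
Merge the second list: 2022-10-24 through 2022-10-26, 2022-11-14 through 2022-11-25.
2022-10-15 through 2022-11-14 with B removed leaves 2022-10-15 through 2022-10-23, 2022-10-27 through 2022-11-13.
2022-11-24 through 2022-12-03 with B removed leaves 2022-11-26 through 2022-12-03.

2022-10-15 through 2022-10-23, 2022-10-27 through 2022-11-13, 2022-11-26 through 2022-12-03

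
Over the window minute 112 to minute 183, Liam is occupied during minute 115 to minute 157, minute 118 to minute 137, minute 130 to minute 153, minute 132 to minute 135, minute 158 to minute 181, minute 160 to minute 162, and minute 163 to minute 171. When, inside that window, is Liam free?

Covered (merged): minute 115 to minute 157, minute 158 to minute 181.
Uncovered inside minute 112 to minute 183: minute 112 to minute 115, minute 157 to minute 158, minute 181 to minute 183.

minute 112 to minute 115, minute 157 to minute 158, minute 181 to minute 183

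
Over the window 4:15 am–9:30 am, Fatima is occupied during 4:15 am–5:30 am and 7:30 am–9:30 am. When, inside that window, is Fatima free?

Covered (merged): 4:15 am–5:30 am, 7:30 am–9:30 am.
Gaps within 4:15 am–9:30 am: 5:30 am–7:30 am.

5:30 am–7:30 am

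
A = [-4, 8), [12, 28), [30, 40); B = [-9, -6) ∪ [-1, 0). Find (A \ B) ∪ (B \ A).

Only in the first: [-4, -1), [0, 8), [12, 28), [30, 40).
Only in the second: [-9, -6).
Together these are the periods covered by exactly one.

[-9, -6) ∪ [-4, -1) ∪ [0, 8) ∪ [12, 28) ∪ [30, 40)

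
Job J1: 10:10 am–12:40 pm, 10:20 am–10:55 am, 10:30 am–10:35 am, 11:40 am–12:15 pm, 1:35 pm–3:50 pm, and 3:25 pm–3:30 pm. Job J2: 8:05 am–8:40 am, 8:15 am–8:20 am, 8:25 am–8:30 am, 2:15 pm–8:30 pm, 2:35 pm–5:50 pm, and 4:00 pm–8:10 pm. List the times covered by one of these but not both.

8:05 am–8:40 am, 10:10 am–12:40 pm, 1:35 pm–2:15 pm, 3:50 pm–8:30 pm

First set merges to 10:10 am–12:40 pm, 1:35 pm–3:50 pm.
Second set merges to 8:05 am–8:40 am, 2:15 pm–8:30 pm.
A \ B = 10:10 am–12:40 pm, 1:35 pm–2:15 pm.
B \ A = 8:05 am–8:40 am, 3:50 pm–8:30 pm.
Union of the two gives the symmetric difference.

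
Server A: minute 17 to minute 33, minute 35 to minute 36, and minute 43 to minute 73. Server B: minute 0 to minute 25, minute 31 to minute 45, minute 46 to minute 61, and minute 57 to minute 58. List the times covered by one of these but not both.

minute 0 to minute 17, minute 25 to minute 31, minute 33 to minute 35, minute 36 to minute 43, minute 45 to minute 46, minute 61 to minute 73

Merge the second list: minute 0 to minute 25, minute 31 to minute 45, minute 46 to minute 61.
A but not B: minute 25 to minute 31, minute 45 to minute 46, minute 61 to minute 73.
B but not A: minute 0 to minute 17, minute 33 to minute 35, minute 36 to minute 43.
Combining gives A △ B.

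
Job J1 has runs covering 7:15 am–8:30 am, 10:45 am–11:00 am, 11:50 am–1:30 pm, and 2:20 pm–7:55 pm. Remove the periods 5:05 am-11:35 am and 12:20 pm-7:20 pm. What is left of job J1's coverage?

11:50 am-12:20 pm, 7:20 pm-7:55 pm

7:15 am-8:30 am: fully covered by B → removed.
10:45 am-11:00 am: fully covered by B → removed.
11:50 am-1:30 pm minus B → 11:50 am-12:20 pm.
2:20 pm-7:55 pm minus B → 7:20 pm-7:55 pm.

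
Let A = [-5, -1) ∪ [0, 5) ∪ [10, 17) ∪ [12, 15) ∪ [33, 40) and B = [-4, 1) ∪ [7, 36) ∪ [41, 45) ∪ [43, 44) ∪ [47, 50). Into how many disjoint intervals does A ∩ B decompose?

First set merges to [-5, -1), [0, 5), [10, 17), [33, 40).
Second set merges to [-4, 1), [7, 36), [41, 45), [47, 50).
A ∩ B = [-4, -1), [0, 1), [10, 17), [33, 36).
That is 4 disjoint pieces.

4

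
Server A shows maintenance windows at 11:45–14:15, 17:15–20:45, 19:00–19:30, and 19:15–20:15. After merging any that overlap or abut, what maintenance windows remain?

11:45–14:15, 17:15–20:45

17:15–20:45 is disjoint → start new block.
19:00–19:30 overlaps/touches 17:15–20:45 → extend to 17:15–20:45.
19:15–20:15 overlaps/touches 17:15–20:45 → extend to 17:15–20:45.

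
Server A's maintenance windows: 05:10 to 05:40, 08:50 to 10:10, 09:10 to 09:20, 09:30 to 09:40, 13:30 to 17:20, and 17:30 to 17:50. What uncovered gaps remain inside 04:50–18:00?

04:50-05:10, 05:40-08:50, 10:10-13:30, 17:20-17:30, 17:50-18:00

Covered (merged): 05:10-05:40, 08:50-10:10, 13:30-17:20, 17:30-17:50.
Gaps within 04:50-18:00: 04:50-05:10, 05:40-08:50, 10:10-13:30, 17:20-17:30, 17:50-18:00.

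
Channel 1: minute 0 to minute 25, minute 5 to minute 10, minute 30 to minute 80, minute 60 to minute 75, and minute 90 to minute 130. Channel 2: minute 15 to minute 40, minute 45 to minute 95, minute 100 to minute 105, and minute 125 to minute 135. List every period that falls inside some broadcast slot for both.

minute 15 to minute 25, minute 30 to minute 40, minute 45 to minute 80, minute 90 to minute 95, minute 100 to minute 105, minute 125 to minute 130

First set merges to minute 0 to minute 25, minute 30 to minute 80, minute 90 to minute 130.
minute 0 to minute 25 meets the second set on minute 15 to minute 25.
minute 30 to minute 80 meets the second set on minute 30 to minute 40, minute 45 to minute 80.
minute 90 to minute 130 meets the second set on minute 90 to minute 95, minute 100 to minute 105, minute 125 to minute 130.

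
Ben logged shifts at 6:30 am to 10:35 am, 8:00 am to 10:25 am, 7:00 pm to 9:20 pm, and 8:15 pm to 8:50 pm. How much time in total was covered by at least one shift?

Merged: 6:30 am-10:35 am, 7:00 pm-9:20 pm.
Lengths: 4 h 5 min + 2 h 20 min = 6 h 25 min.

6 h 25 min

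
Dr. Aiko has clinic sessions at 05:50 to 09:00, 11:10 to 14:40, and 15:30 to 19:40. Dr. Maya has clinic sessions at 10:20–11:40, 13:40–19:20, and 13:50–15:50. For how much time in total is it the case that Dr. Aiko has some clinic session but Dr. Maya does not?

Second set merges to 10:20–11:40, 13:40–19:20.
A \ B = 05:50–09:00, 11:40–13:40, 19:20–19:40.
Total: 3 h 10 min + 2 h + 20 min = 5 h 30 min.

5 h 30 min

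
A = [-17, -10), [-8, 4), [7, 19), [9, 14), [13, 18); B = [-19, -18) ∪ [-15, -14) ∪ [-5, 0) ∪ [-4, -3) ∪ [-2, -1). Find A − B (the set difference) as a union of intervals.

First set merges to [-17, -10), [-8, 4), [7, 19).
Second set merges to [-19, -18), [-15, -14), [-5, 0).
[-17, -10) minus B → [-17, -15), [-14, -10).
[-8, 4) minus B → [-8, -5), [0, 4).
[7, 19): no B overlap → unchanged.

[-17, -15) ∪ [-14, -10) ∪ [-8, -5) ∪ [0, 4) ∪ [7, 19)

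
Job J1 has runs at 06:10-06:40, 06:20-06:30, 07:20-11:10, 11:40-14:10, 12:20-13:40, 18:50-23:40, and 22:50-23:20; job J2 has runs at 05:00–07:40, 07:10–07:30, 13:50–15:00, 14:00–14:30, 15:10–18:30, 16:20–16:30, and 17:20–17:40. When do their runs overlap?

06:10–06:40, 07:20–07:40, 13:50–14:10

A, merged: 06:10–06:40, 07:20–11:10, 11:40–14:10, 18:50–23:40.
B, merged: 05:00–07:40, 13:50–15:00, 15:10–18:30.
06:10–06:40 overlaps B on 06:10–06:40.
07:20–11:10 overlaps B on 07:20–07:40.
11:40–14:10 overlaps B on 13:50–14:10.
18:50–23:40 falls entirely outside B.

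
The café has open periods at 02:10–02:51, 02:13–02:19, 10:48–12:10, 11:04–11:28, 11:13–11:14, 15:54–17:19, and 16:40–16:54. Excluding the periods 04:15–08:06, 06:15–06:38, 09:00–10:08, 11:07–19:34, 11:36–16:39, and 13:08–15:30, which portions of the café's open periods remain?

A, merged: 02:10-02:51, 10:48-12:10, 15:54-17:19.
B, merged: 04:15-08:06, 09:00-10:08, 11:07-19:34.
02:10-02:51: nothing removed.
10:48-12:10 \ B = 10:48-11:07.
15:54-17:19: entirely removed.

02:10-02:51, 10:48-11:07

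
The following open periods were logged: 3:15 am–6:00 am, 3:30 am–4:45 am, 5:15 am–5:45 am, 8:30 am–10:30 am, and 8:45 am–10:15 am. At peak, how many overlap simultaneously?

At 3:30 am, 2 of the intervals are simultaneously active.
No point has more.

2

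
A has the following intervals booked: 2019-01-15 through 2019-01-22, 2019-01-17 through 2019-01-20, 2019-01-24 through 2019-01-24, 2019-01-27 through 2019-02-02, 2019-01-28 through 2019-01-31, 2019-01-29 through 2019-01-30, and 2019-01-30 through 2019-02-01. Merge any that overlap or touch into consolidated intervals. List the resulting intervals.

2019-01-17 through 2019-01-20 overlaps/touches 2019-01-15 through 2019-01-22 → extend to 2019-01-15 through 2019-01-22.
2019-01-24 through 2019-01-24 is disjoint → start new block.
2019-01-27 through 2019-02-02 is disjoint → start new block.
2019-01-28 through 2019-01-31 overlaps/touches 2019-01-27 through 2019-02-02 → extend to 2019-01-27 through 2019-02-02.
2019-01-29 through 2019-01-30 overlaps/touches 2019-01-27 through 2019-02-02 → extend to 2019-01-27 through 2019-02-02.
2019-01-30 through 2019-02-01 overlaps/touches 2019-01-27 through 2019-02-02 → extend to 2019-01-27 through 2019-02-02.

2019-01-15 through 2019-01-22, 2019-01-24 through 2019-01-24, 2019-01-27 through 2019-02-02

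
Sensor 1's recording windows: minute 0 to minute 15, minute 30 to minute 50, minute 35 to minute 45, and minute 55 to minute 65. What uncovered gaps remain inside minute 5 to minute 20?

minute 15 to minute 20

After merging, the occupied span is minute 0 to minute 15, minute 30 to minute 50, minute 55 to minute 65.
Gaps within minute 5 to minute 20: minute 15 to minute 20.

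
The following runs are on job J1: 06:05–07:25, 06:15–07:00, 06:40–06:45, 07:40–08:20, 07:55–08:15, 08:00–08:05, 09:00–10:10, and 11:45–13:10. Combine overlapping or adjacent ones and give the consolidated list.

06:15-07:00 overlaps/touches 06:05-07:25 → extend to 06:05-07:25.
06:40-06:45 overlaps/touches 06:05-07:25 → extend to 06:05-07:25.
07:40-08:20 is disjoint → start new block.
07:55-08:15 overlaps/touches 07:40-08:20 → extend to 07:40-08:20.
08:00-08:05 overlaps/touches 07:40-08:20 → extend to 07:40-08:20.
09:00-10:10 is disjoint → start new block.
11:45-13:10 is disjoint → start new block.

06:05-07:25, 07:40-08:20, 09:00-10:10, 11:45-13:10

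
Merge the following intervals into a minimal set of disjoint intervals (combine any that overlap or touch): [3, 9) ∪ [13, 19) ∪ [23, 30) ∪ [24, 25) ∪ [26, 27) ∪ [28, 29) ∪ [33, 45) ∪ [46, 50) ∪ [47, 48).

[3, 9) ∪ [13, 19) ∪ [23, 30) ∪ [33, 45) ∪ [46, 50)

[13, 19) is disjoint → start new block.
[23, 30) is disjoint → start new block.
[24, 25) overlaps/touches [23, 30) → extend to [23, 30).
[26, 27) overlaps/touches [23, 30) → extend to [23, 30).
[28, 29) overlaps/touches [23, 30) → extend to [23, 30).
[33, 45) is disjoint → start new block.
[46, 50) is disjoint → start new block.
[47, 48) overlaps/touches [46, 50) → extend to [46, 50).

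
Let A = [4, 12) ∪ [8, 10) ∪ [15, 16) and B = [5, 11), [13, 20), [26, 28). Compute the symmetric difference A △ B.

[4, 5) ∪ [11, 12) ∪ [13, 15) ∪ [16, 20) ∪ [26, 28)

A, merged: [4, 12), [15, 16).
A but not B: [4, 5), [11, 12).
B but not A: [13, 15), [16, 20), [26, 28).
Combining gives A △ B.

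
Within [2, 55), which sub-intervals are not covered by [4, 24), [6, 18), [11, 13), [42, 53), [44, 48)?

The merged coverage is [4, 24), [42, 53).
Uncovered inside [2, 55): [2, 4), [24, 42), [53, 55).

[2, 4) ∪ [24, 42) ∪ [53, 55)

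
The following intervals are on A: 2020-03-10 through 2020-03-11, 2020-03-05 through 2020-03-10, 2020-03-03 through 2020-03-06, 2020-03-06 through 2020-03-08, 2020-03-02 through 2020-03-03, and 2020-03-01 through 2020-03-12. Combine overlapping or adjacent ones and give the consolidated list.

Sort by start: 2020-03-01 through 2020-03-12, 2020-03-02 through 2020-03-03, 2020-03-03 through 2020-03-06, 2020-03-05 through 2020-03-10, 2020-03-06 through 2020-03-08, 2020-03-10 through 2020-03-11.
2020-03-02 through 2020-03-03 overlaps/touches 2020-03-01 through 2020-03-12 → extend to 2020-03-01 through 2020-03-12.
2020-03-03 through 2020-03-06 overlaps/touches 2020-03-01 through 2020-03-12 → extend to 2020-03-01 through 2020-03-12.
2020-03-05 through 2020-03-10 overlaps/touches 2020-03-01 through 2020-03-12 → extend to 2020-03-01 through 2020-03-12.
2020-03-06 through 2020-03-08 overlaps/touches 2020-03-01 through 2020-03-12 → extend to 2020-03-01 through 2020-03-12.
2020-03-10 through 2020-03-11 overlaps/touches 2020-03-01 through 2020-03-12 → extend to 2020-03-01 through 2020-03-12.

2020-03-01 through 2020-03-12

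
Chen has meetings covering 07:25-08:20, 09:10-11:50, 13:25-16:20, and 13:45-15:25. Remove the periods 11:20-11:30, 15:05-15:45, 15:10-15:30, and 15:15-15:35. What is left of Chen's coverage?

07:25-08:20, 09:10-11:20, 11:30-11:50, 13:25-15:05, 15:45-16:20

First set merges to 07:25-08:20, 09:10-11:50, 13:25-16:20.
Second set merges to 11:20-11:30, 15:05-15:45.
07:25-08:20: no B overlap → unchanged.
09:10-11:50 minus B → 09:10-11:20, 11:30-11:50.
13:25-16:20 minus B → 13:25-15:05, 15:45-16:20.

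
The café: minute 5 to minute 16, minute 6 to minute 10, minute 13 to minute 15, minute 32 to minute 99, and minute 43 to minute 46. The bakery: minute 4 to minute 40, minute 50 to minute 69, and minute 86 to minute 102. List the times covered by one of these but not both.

First set merges to minute 5 to minute 16, minute 32 to minute 99.
A but not B: minute 40 to minute 50, minute 69 to minute 86.
B but not A: minute 4 to minute 5, minute 16 to minute 32, minute 99 to minute 102.
Combining gives A △ B.

minute 4 to minute 5, minute 16 to minute 32, minute 40 to minute 50, minute 69 to minute 86, minute 99 to minute 102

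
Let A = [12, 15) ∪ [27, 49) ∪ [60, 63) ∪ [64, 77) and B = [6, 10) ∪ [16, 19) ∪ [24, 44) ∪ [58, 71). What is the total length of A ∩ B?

A ∩ B = [27, 44), [60, 63), [64, 71).
Total: 17 + 3 + 7 = 27.

27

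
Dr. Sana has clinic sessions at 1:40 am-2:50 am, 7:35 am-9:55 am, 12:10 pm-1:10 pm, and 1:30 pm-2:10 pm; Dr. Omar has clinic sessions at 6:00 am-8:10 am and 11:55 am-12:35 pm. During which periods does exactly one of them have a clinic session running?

1:40 am-2:50 am, 6:00 am-7:35 am, 8:10 am-9:55 am, 11:55 am-12:10 pm, 12:35 pm-1:10 pm, 1:30 pm-2:10 pm

Only in the first: 1:40 am-2:50 am, 8:10 am-9:55 am, 12:35 pm-1:10 pm, 1:30 pm-2:10 pm.
Only in the second: 6:00 am-7:35 am, 11:55 am-12:10 pm.
Together these are the periods covered by exactly one.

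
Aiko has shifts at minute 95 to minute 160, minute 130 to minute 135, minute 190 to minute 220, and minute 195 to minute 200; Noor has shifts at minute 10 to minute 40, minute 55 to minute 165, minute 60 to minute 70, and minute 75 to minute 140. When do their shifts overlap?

A, merged: minute 95 to minute 160, minute 190 to minute 220.
B, merged: minute 10 to minute 40, minute 55 to minute 165.
minute 95 to minute 160 meets the second set on minute 95 to minute 160.
minute 190 to minute 220: no overlap with the second set.

minute 95 to minute 160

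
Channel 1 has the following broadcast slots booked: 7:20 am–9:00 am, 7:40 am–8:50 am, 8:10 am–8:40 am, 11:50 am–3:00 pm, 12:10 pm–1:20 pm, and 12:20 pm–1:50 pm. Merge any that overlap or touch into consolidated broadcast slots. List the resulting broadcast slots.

7:20 am-9:00 am, 11:50 am-3:00 pm

7:40 am-8:50 am overlaps/touches 7:20 am-9:00 am → extend to 7:20 am-9:00 am.
8:10 am-8:40 am overlaps/touches 7:20 am-9:00 am → extend to 7:20 am-9:00 am.
11:50 am-3:00 pm is disjoint → start new block.
12:10 pm-1:20 pm overlaps/touches 11:50 am-3:00 pm → extend to 11:50 am-3:00 pm.
12:20 pm-1:50 pm overlaps/touches 11:50 am-3:00 pm → extend to 11:50 am-3:00 pm.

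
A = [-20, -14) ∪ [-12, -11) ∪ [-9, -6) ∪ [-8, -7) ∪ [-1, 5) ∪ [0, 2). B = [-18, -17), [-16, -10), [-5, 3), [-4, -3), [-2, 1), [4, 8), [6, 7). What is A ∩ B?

A, merged: [-20, -14), [-12, -11), [-9, -6), [-1, 5).
B, merged: [-18, -17), [-16, -10), [-5, 3), [4, 8).
[-20, -14) meets the second set on [-18, -17), [-16, -14).
[-12, -11) meets the second set on [-12, -11).
[-9, -6): no overlap with the second set.
[-1, 5) meets the second set on [-1, 3), [4, 5).

[-18, -17) ∪ [-16, -14) ∪ [-12, -11) ∪ [-1, 3) ∪ [4, 5)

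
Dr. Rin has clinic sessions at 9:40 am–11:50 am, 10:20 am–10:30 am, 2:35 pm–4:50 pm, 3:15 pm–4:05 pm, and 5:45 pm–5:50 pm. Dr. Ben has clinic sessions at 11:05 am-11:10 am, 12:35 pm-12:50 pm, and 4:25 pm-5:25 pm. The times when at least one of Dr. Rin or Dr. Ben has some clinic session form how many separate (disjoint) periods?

Merge the first list: 9:40 am–11:50 am, 2:35 pm–4:50 pm, 5:45 pm–5:50 pm.
A ∪ B = 9:40 am–11:50 am, 12:35 pm–12:50 pm, 2:35 pm–5:25 pm, 5:45 pm–5:50 pm.
That is 4 disjoint pieces.

4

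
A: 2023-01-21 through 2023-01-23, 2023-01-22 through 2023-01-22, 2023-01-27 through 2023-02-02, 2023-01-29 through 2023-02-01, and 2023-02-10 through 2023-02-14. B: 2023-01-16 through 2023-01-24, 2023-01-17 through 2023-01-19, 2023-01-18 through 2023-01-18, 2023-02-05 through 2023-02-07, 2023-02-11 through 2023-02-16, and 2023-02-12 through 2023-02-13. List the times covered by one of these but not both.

2023-01-16 through 2023-01-20, 2023-01-24 through 2023-01-24, 2023-01-27 through 2023-02-02, 2023-02-05 through 2023-02-07, 2023-02-10 through 2023-02-10, 2023-02-15 through 2023-02-16

First set merges to 2023-01-21 through 2023-01-23, 2023-01-27 through 2023-02-02, 2023-02-10 through 2023-02-14.
Second set merges to 2023-01-16 through 2023-01-24, 2023-02-05 through 2023-02-07, 2023-02-11 through 2023-02-16.
Only in the first: 2023-01-27 through 2023-02-02, 2023-02-10 through 2023-02-10.
Only in the second: 2023-01-16 through 2023-01-20, 2023-01-24 through 2023-01-24, 2023-02-05 through 2023-02-07, 2023-02-15 through 2023-02-16.
Together these are the periods covered by exactly one.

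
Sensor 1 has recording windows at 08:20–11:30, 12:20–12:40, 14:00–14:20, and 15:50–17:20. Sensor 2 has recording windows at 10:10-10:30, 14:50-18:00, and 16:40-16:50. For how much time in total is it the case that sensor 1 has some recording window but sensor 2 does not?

Merge the second list: 10:10-10:30, 14:50-18:00.
A \ B = 08:20-10:10, 10:30-11:30, 12:20-12:40, 14:00-14:20.
Total: 1 h 50 min + 1 h + 20 min + 20 min = 3 h 30 min.

3 h 30 min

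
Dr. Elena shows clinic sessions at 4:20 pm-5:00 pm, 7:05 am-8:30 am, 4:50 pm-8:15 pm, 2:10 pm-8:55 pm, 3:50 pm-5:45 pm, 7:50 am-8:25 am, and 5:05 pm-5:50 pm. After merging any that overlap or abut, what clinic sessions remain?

Sort by start: 7:05 am–8:30 am, 7:50 am–8:25 am, 2:10 pm–8:55 pm, 3:50 pm–5:45 pm, 4:20 pm–5:00 pm, 4:50 pm–8:15 pm, 5:05 pm–5:50 pm.
7:50 am–8:25 am overlaps/touches 7:05 am–8:30 am → extend to 7:05 am–8:30 am.
2:10 pm–8:55 pm is disjoint → start new block.
3:50 pm–5:45 pm overlaps/touches 2:10 pm–8:55 pm → extend to 2:10 pm–8:55 pm.
4:20 pm–5:00 pm overlaps/touches 2:10 pm–8:55 pm → extend to 2:10 pm–8:55 pm.
4:50 pm–8:15 pm overlaps/touches 2:10 pm–8:55 pm → extend to 2:10 pm–8:55 pm.
5:05 pm–5:50 pm overlaps/touches 2:10 pm–8:55 pm → extend to 2:10 pm–8:55 pm.

7:05 am–8:30 am, 2:10 pm–8:55 pm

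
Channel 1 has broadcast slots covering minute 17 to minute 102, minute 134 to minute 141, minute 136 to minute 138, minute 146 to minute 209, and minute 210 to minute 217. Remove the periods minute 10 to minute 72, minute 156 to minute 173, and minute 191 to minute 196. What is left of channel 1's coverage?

minute 72 to minute 102, minute 134 to minute 141, minute 146 to minute 156, minute 173 to minute 191, minute 196 to minute 209, minute 210 to minute 217

First set merges to minute 17 to minute 102, minute 134 to minute 141, minute 146 to minute 209, minute 210 to minute 217.
minute 17 to minute 102 minus B → minute 72 to minute 102.
minute 134 to minute 141: no B overlap → unchanged.
minute 146 to minute 209 minus B → minute 146 to minute 156, minute 173 to minute 191, minute 196 to minute 209.
minute 210 to minute 217: no B overlap → unchanged.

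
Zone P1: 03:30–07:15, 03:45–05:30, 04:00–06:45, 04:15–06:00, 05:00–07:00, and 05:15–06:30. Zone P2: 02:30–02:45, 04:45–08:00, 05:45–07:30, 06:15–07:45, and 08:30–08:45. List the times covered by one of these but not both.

A, merged: 03:30-07:15.
B, merged: 02:30-02:45, 04:45-08:00, 08:30-08:45.
A \ B = 03:30-04:45.
B \ A = 02:30-02:45, 07:15-08:00, 08:30-08:45.
Union of the two gives the symmetric difference.

02:30-02:45, 03:30-04:45, 07:15-08:00, 08:30-08:45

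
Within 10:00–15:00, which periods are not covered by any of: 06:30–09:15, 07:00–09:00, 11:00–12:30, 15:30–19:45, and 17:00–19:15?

Covered (merged): 06:30–09:15, 11:00–12:30, 15:30–19:45.
Uncovered inside 10:00–15:00: 10:00–11:00, 12:30–15:00.

10:00–11:00, 12:30–15:00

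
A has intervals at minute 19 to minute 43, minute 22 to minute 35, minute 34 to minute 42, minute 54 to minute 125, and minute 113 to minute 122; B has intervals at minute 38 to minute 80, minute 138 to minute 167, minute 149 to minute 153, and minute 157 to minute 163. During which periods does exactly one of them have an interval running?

First set merges to minute 19 to minute 43, minute 54 to minute 125.
Second set merges to minute 38 to minute 80, minute 138 to minute 167.
A but not B: minute 19 to minute 38, minute 80 to minute 125.
B but not A: minute 43 to minute 54, minute 138 to minute 167.
Combining gives A △ B.

minute 19 to minute 38, minute 43 to minute 54, minute 80 to minute 125, minute 138 to minute 167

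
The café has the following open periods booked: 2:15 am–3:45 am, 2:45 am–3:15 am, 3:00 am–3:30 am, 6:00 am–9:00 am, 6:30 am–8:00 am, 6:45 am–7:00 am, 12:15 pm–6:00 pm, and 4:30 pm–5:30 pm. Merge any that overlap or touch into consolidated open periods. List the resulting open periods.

2:45 am–3:15 am overlaps/touches 2:15 am–3:45 am → extend to 2:15 am–3:45 am.
3:00 am–3:30 am overlaps/touches 2:15 am–3:45 am → extend to 2:15 am–3:45 am.
6:00 am–9:00 am is disjoint → start new block.
6:30 am–8:00 am overlaps/touches 6:00 am–9:00 am → extend to 6:00 am–9:00 am.
6:45 am–7:00 am overlaps/touches 6:00 am–9:00 am → extend to 6:00 am–9:00 am.
12:15 pm–6:00 pm is disjoint → start new block.
4:30 pm–5:30 pm overlaps/touches 12:15 pm–6:00 pm → extend to 12:15 pm–6:00 pm.

2:15 am–3:45 am, 6:00 am–9:00 am, 12:15 pm–6:00 pm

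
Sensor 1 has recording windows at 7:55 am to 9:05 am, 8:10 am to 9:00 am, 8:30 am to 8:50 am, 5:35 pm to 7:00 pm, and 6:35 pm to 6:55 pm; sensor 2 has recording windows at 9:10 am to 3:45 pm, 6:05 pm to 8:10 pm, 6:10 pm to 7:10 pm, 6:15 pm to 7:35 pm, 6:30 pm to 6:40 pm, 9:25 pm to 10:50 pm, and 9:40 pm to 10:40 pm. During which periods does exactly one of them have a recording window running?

Merge the first list: 7:55 am-9:05 am, 5:35 pm-7:00 pm.
Merge the second list: 9:10 am-3:45 pm, 6:05 pm-8:10 pm, 9:25 pm-10:50 pm.
A \ B = 7:55 am-9:05 am, 5:35 pm-6:05 pm.
B \ A = 9:10 am-3:45 pm, 7:00 pm-8:10 pm, 9:25 pm-10:50 pm.
Union of the two gives the symmetric difference.

7:55 am-9:05 am, 9:10 am-3:45 pm, 5:35 pm-6:05 pm, 7:00 pm-8:10 pm, 9:25 pm-10:50 pm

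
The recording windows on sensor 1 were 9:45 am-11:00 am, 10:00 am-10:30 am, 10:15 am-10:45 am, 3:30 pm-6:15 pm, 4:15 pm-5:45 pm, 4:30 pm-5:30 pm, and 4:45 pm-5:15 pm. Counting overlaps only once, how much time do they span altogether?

4 h

Merged: 9:45 am–11:00 am, 3:30 pm–6:15 pm.
Lengths: 1 h 15 min + 2 h 45 min = 4 h.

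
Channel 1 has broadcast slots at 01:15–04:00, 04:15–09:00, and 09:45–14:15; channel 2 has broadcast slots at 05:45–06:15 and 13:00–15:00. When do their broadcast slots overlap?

01:15-04:00: no overlap with the second set.
04:15-09:00 meets the second set on 05:45-06:15.
09:45-14:15 meets the second set on 13:00-14:15.

05:45-06:15, 13:00-14:15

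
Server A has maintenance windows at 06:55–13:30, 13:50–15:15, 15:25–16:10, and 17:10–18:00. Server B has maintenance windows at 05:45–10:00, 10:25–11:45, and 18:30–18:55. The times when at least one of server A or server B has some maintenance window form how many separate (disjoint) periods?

5

A ∪ B = 05:45–13:30, 13:50–15:15, 15:25–16:10, 17:10–18:00, 18:30–18:55.
That is 5 disjoint pieces.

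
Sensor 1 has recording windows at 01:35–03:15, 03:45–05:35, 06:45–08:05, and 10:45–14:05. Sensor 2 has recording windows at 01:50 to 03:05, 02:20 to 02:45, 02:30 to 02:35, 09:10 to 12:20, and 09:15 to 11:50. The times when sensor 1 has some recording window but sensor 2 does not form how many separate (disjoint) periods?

Second set merges to 01:50–03:05, 09:10–12:20.
A \ B = 01:35–01:50, 03:05–03:15, 03:45–05:35, 06:45–08:05, 12:20–14:05.
That is 5 disjoint pieces.

5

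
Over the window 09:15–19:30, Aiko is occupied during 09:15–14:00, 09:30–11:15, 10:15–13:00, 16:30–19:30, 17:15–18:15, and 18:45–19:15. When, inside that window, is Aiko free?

The merged coverage is 09:15–14:00, 16:30–19:30.
Gaps within 09:15–19:30: 14:00–16:30.

14:00–16:30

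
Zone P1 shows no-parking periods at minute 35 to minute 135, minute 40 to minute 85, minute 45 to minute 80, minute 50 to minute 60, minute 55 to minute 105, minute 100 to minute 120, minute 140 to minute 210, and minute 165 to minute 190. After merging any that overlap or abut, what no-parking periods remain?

minute 35 to minute 135, minute 140 to minute 210

minute 40 to minute 85 overlaps/touches minute 35 to minute 135 → extend to minute 35 to minute 135.
minute 45 to minute 80 overlaps/touches minute 35 to minute 135 → extend to minute 35 to minute 135.
minute 50 to minute 60 overlaps/touches minute 35 to minute 135 → extend to minute 35 to minute 135.
minute 55 to minute 105 overlaps/touches minute 35 to minute 135 → extend to minute 35 to minute 135.
minute 100 to minute 120 overlaps/touches minute 35 to minute 135 → extend to minute 35 to minute 135.
minute 140 to minute 210 is disjoint → start new block.
minute 165 to minute 190 overlaps/touches minute 140 to minute 210 → extend to minute 140 to minute 210.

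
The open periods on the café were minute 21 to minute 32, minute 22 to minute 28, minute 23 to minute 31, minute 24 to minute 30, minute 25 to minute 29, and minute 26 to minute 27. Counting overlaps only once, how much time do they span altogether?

Merged: minute 21 to minute 32.
Length: 11 minutes.

11 minutes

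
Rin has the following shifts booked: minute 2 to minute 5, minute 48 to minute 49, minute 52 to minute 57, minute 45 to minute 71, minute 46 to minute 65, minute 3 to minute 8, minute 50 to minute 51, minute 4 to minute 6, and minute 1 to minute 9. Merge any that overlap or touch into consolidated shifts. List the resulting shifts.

minute 1 to minute 9, minute 45 to minute 71

Sort by start: minute 1 to minute 9, minute 2 to minute 5, minute 3 to minute 8, minute 4 to minute 6, minute 45 to minute 71, minute 46 to minute 65, minute 48 to minute 49, minute 50 to minute 51, minute 52 to minute 57.
minute 2 to minute 5 overlaps/touches minute 1 to minute 9 → extend to minute 1 to minute 9.
minute 3 to minute 8 overlaps/touches minute 1 to minute 9 → extend to minute 1 to minute 9.
minute 4 to minute 6 overlaps/touches minute 1 to minute 9 → extend to minute 1 to minute 9.
minute 45 to minute 71 is disjoint → start new block.
minute 46 to minute 65 overlaps/touches minute 45 to minute 71 → extend to minute 45 to minute 71.
minute 48 to minute 49 overlaps/touches minute 45 to minute 71 → extend to minute 45 to minute 71.
minute 50 to minute 51 overlaps/touches minute 45 to minute 71 → extend to minute 45 to minute 71.
minute 52 to minute 57 overlaps/touches minute 45 to minute 71 → extend to minute 45 to minute 71.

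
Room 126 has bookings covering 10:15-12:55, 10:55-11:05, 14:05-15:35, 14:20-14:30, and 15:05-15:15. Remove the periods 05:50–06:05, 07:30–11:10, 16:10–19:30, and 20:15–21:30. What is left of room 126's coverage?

First set merges to 10:15-12:55, 14:05-15:35.
10:15-12:55 \ B = 11:10-12:55.
14:05-15:35: nothing removed.

11:10-12:55, 14:05-15:35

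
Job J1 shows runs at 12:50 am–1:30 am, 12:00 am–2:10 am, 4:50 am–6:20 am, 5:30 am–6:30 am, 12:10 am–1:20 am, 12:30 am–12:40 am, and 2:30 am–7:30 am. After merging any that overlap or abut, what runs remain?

Sort by start: 12:00 am–2:10 am, 12:10 am–1:20 am, 12:30 am–12:40 am, 12:50 am–1:30 am, 2:30 am–7:30 am, 4:50 am–6:20 am, 5:30 am–6:30 am.
12:10 am–1:20 am overlaps/touches 12:00 am–2:10 am → extend to 12:00 am–2:10 am.
12:30 am–12:40 am overlaps/touches 12:00 am–2:10 am → extend to 12:00 am–2:10 am.
12:50 am–1:30 am overlaps/touches 12:00 am–2:10 am → extend to 12:00 am–2:10 am.
2:30 am–7:30 am is disjoint → start new block.
4:50 am–6:20 am overlaps/touches 2:30 am–7:30 am → extend to 2:30 am–7:30 am.
5:30 am–6:30 am overlaps/touches 2:30 am–7:30 am → extend to 2:30 am–7:30 am.

12:00 am–2:10 am, 2:30 am–7:30 am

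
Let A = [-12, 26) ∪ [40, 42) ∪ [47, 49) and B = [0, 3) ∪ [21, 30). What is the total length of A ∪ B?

46

A ∪ B = [-12, 30), [40, 42), [47, 49).
Total: 42 + 2 + 2 = 46.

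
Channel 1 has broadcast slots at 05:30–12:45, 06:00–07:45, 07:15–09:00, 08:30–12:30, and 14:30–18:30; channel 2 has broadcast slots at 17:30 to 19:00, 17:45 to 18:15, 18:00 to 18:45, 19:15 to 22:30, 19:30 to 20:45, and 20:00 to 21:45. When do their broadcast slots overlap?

17:30-18:30

A, merged: 05:30-12:45, 14:30-18:30.
B, merged: 17:30-19:00, 19:15-22:30.
05:30-12:45 meets no B interval.
14:30-18:30 ∩ B → 17:30-18:30.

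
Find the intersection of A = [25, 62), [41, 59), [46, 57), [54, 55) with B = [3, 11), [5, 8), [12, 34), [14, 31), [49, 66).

First set merges to [25, 62).
Second set merges to [3, 11), [12, 34), [49, 66).
[25, 62) meets the second set on [25, 34), [49, 62).

[25, 34) ∪ [49, 62)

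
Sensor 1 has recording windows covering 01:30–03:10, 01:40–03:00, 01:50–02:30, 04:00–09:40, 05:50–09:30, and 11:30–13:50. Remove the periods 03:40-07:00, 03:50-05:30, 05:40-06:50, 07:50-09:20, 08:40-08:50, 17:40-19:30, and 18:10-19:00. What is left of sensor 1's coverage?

A, merged: 01:30-03:10, 04:00-09:40, 11:30-13:50.
B, merged: 03:40-07:00, 07:50-09:20, 17:40-19:30.
01:30-03:10: nothing removed.
04:00-09:40 \ B = 07:00-07:50, 09:20-09:40.
11:30-13:50: nothing removed.

01:30-03:10, 07:00-07:50, 09:20-09:40, 11:30-13:50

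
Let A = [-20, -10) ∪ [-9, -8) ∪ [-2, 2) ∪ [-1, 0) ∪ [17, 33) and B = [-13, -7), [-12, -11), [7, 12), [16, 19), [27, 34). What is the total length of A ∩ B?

12

A, merged: [-20, -10), [-9, -8), [-2, 2), [17, 33).
B, merged: [-13, -7), [7, 12), [16, 19), [27, 34).
A ∩ B = [-13, -10), [-9, -8), [17, 19), [27, 33).
Total: 3 + 1 + 2 + 6 = 12.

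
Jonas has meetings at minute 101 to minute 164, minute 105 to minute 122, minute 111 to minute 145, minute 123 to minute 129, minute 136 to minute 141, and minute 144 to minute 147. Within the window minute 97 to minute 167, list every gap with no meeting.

Covered (merged): minute 101 to minute 164.
Uncovered inside minute 97 to minute 167: minute 97 to minute 101, minute 164 to minute 167.

minute 97 to minute 101, minute 164 to minute 167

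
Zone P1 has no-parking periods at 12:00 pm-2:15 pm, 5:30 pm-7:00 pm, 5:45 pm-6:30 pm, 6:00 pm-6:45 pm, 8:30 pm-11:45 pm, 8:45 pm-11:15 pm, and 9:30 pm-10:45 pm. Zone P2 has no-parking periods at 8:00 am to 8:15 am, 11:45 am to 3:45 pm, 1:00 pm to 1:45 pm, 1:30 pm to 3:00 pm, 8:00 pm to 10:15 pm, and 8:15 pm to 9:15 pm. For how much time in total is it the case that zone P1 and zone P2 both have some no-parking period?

4 h

Merge the first list: 12:00 pm-2:15 pm, 5:30 pm-7:00 pm, 8:30 pm-11:45 pm.
Merge the second list: 8:00 am-8:15 am, 11:45 am-3:45 pm, 8:00 pm-10:15 pm.
A ∩ B = 12:00 pm-2:15 pm, 8:30 pm-10:15 pm.
Total: 2 h 15 min + 1 h 45 min = 4 h.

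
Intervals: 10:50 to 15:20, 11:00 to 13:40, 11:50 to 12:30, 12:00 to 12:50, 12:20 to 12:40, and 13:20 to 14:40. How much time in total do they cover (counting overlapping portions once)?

4 h 30 min

Merged: 10:50–15:20.
Length: 4 h 30 min.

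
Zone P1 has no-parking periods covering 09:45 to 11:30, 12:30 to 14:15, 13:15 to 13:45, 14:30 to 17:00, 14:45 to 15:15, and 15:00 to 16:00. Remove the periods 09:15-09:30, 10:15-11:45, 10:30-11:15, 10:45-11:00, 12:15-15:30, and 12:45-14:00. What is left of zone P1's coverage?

09:45–10:15, 15:30–17:00

A, merged: 09:45–11:30, 12:30–14:15, 14:30–17:00.
B, merged: 09:15–09:30, 10:15–11:45, 12:15–15:30.
09:45–11:30 minus B → 09:45–10:15.
12:30–14:15: fully covered by B → removed.
14:30–17:00 minus B → 15:30–17:00.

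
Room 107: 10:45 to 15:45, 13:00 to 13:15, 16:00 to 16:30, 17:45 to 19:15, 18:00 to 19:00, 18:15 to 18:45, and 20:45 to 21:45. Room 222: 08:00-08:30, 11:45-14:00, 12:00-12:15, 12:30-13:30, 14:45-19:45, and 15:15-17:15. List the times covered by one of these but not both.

08:00–08:30, 10:45–11:45, 14:00–14:45, 15:45–16:00, 16:30–17:45, 19:15–19:45, 20:45–21:45

First set merges to 10:45–15:45, 16:00–16:30, 17:45–19:15, 20:45–21:45.
Second set merges to 08:00–08:30, 11:45–14:00, 14:45–19:45.
Only in the first: 10:45–11:45, 14:00–14:45, 20:45–21:45.
Only in the second: 08:00–08:30, 15:45–16:00, 16:30–17:45, 19:15–19:45.
Together these are the periods covered by exactly one.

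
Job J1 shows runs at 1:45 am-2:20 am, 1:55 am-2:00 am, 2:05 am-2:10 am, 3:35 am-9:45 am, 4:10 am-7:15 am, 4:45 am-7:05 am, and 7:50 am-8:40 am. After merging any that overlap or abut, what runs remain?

1:55 am–2:00 am overlaps/touches 1:45 am–2:20 am → extend to 1:45 am–2:20 am.
2:05 am–2:10 am overlaps/touches 1:45 am–2:20 am → extend to 1:45 am–2:20 am.
3:35 am–9:45 am is disjoint → start new block.
4:10 am–7:15 am overlaps/touches 3:35 am–9:45 am → extend to 3:35 am–9:45 am.
4:45 am–7:05 am overlaps/touches 3:35 am–9:45 am → extend to 3:35 am–9:45 am.
7:50 am–8:40 am overlaps/touches 3:35 am–9:45 am → extend to 3:35 am–9:45 am.

1:45 am–2:20 am, 3:35 am–9:45 am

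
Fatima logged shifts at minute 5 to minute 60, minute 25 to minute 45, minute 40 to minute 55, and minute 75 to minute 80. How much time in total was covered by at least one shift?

Merged: minute 5 to minute 60, minute 75 to minute 80.
Lengths: 55 minutes + 5 minutes = 60 minutes.

60 minutes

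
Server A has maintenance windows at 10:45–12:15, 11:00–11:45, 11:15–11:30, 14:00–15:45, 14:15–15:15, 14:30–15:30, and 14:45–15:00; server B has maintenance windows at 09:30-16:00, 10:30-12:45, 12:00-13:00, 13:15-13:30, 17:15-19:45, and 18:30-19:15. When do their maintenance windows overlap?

A, merged: 10:45–12:15, 14:00–15:45.
B, merged: 09:30–16:00, 17:15–19:45.
10:45–12:15 meets the second set on 10:45–12:15.
14:00–15:45 meets the second set on 14:00–15:45.

10:45–12:15, 14:00–15:45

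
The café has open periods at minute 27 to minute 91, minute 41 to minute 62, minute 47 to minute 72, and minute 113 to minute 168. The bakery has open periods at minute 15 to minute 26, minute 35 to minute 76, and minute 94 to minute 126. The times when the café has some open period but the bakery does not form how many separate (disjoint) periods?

3

A, merged: minute 27 to minute 91, minute 113 to minute 168.
A \ B = minute 27 to minute 35, minute 76 to minute 91, minute 126 to minute 168.
That is 3 disjoint pieces.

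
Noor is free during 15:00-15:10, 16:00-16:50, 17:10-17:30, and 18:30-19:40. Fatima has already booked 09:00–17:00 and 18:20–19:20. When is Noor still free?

15:00–15:10: entirely removed.
16:00–16:50: entirely removed.
17:10–17:30: nothing removed.
18:30–19:40 \ B = 19:20–19:40.

17:10–17:30, 19:20–19:40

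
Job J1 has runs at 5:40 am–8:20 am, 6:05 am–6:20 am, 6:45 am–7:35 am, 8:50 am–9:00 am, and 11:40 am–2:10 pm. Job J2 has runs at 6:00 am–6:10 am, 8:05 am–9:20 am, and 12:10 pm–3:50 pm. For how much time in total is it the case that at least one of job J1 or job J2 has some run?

7 h 50 min

A, merged: 5:40 am–8:20 am, 8:50 am–9:00 am, 11:40 am–2:10 pm.
A ∪ B = 5:40 am–9:20 am, 11:40 am–3:50 pm.
Total: 3 h 40 min + 4 h 10 min = 7 h 50 min.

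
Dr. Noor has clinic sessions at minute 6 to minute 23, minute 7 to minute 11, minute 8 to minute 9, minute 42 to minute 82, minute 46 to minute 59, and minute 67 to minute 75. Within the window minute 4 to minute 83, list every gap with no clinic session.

After merging, the occupied span is minute 6 to minute 23, minute 42 to minute 82.
Complement within minute 4 to minute 83: minute 4 to minute 6, minute 23 to minute 42, minute 82 to minute 83.

minute 4 to minute 6, minute 23 to minute 42, minute 82 to minute 83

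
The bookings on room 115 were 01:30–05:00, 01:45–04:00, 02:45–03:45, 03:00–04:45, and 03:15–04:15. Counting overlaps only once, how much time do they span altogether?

Merged: 01:30–05:00.
Length: 3 h 30 min.

3 h 30 min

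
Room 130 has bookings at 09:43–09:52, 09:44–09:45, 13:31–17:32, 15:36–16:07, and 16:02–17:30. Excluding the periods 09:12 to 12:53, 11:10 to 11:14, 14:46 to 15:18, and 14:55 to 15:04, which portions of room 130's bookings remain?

13:31-14:46, 15:18-17:32

A, merged: 09:43-09:52, 13:31-17:32.
B, merged: 09:12-12:53, 14:46-15:18.
09:43-09:52 lies entirely inside B → drops out.
13:31-17:32 with B removed leaves 13:31-14:46, 15:18-17:32.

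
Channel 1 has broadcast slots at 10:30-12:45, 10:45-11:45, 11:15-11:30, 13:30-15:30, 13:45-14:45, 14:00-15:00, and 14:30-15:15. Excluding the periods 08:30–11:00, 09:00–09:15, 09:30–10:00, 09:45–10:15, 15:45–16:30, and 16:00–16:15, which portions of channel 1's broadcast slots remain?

Merge the first list: 10:30-12:45, 13:30-15:30.
Merge the second list: 08:30-11:00, 15:45-16:30.
10:30-12:45 with B removed leaves 11:00-12:45.
13:30-15:30 is untouched.

11:00-12:45, 13:30-15:30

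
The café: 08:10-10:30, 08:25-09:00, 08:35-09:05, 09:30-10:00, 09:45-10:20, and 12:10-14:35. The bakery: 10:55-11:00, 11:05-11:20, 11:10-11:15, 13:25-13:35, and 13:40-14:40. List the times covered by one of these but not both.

08:10-10:30, 10:55-11:00, 11:05-11:20, 12:10-13:25, 13:35-13:40, 14:35-14:40

Merge the first list: 08:10-10:30, 12:10-14:35.
Merge the second list: 10:55-11:00, 11:05-11:20, 13:25-13:35, 13:40-14:40.
A but not B: 08:10-10:30, 12:10-13:25, 13:35-13:40.
B but not A: 10:55-11:00, 11:05-11:20, 14:35-14:40.
Combining gives A △ B.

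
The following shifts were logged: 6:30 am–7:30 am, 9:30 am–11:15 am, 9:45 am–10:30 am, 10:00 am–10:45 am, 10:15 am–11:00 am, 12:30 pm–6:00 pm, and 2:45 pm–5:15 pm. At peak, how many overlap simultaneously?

4

Sweep endpoints in order; track running count of active intervals.
Peak of 4 reached at 10:15 am.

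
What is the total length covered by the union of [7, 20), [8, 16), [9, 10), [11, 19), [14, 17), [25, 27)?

Merged: [7, 20), [25, 27).
Lengths: 13 + 2 = 15.

15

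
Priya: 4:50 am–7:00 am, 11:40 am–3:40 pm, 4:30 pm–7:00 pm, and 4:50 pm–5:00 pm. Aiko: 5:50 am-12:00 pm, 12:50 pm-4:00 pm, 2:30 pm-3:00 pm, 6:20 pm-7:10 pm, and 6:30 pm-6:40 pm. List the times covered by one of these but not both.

4:50 am–5:50 am, 7:00 am–11:40 am, 12:00 pm–12:50 pm, 3:40 pm–4:00 pm, 4:30 pm–6:20 pm, 7:00 pm–7:10 pm

A, merged: 4:50 am–7:00 am, 11:40 am–3:40 pm, 4:30 pm–7:00 pm.
B, merged: 5:50 am–12:00 pm, 12:50 pm–4:00 pm, 6:20 pm–7:10 pm.
Only in the first: 4:50 am–5:50 am, 12:00 pm–12:50 pm, 4:30 pm–6:20 pm.
Only in the second: 7:00 am–11:40 am, 3:40 pm–4:00 pm, 7:00 pm–7:10 pm.
Together these are the periods covered by exactly one.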